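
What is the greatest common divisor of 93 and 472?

gcd(472, 93) = 1  (472 = 5·93 + 7, 93 = 13·7 + 2, 7 = 3·2 + 1, 2 = 2·1).

1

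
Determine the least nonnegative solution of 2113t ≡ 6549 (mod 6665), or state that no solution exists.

gcd(6665, 2113) = 1.
1 divides 6549, so solutions exist.
By Bézout, 2113×(552) + 6665×(-175) = 1.
So 2113×(552) ≡ 1 (mod 6665); multiply by 6549: t ≡ 3615048 (mod 6665).
Smallest nonnegative: t = 3615048 mod 6665 = 2618.

2618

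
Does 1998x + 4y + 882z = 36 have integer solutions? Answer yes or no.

gcd(1998, 4) = 2  (1998 = 499*4 + 2, 4 = 2*2).
gcd(2, 882) = 2.
2 divides 36, so integer solutions exist.

yes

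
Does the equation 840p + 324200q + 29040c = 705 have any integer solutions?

no

gcd(324200, 840) = 40  (324200 = 385*840 + 800, 840 = 1*800 + 40, 800 = 20*40).
gcd(40, 29040) = 40.
40 does not divide 705 (remainder 25), so no integer solutions.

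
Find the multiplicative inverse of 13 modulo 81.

gcd(81, 13) = 1  (81 = 6*13 + 3, 13 = 4*3 + 1, 3 = 3*1).
Back-substituting, 13*(25) + 81*(-4) = 1.
So 13*25 ≡ 1 (mod 81), and 25 mod 81 = 25.

25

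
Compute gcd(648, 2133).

27

gcd(2133, 648) = 27  (2133 = 3*648 + 189, 648 = 3*189 + 81, 189 = 2*81 + 27, 81 = 3*27).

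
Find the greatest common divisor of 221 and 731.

17

gcd(731, 221):
  731 = 3*221 + 68
  221 = 3*68 + 17
  68 = 4*17
so gcd(731, 221) = 17.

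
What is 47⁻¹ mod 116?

79

gcd(116, 47):
  116 = 2*47 + 22
  47 = 2*22 + 3
  22 = 7*3 + 1
  3 = 3*1
so gcd(116, 47) = 1.
Back-substitute for Bézout coefficients:
  1 = 22 - 7*3
  ... = 47*(-37) + 116*(15)
So 47*-37 ≡ 1 (mod 116), and -37 mod 116 = 79.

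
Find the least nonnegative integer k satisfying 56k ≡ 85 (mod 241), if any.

221

gcd(241, 56) = 1  (241 = 4×56 + 17, 56 = 3×17 + 5, 17 = 3×5 + 2, 5 = 2×2 + 1, 2 = 2×1).
1 divides 85, so solutions exist.
Back-substituting, 56×(99) + 241×(-23) = 1.
So 56×(99) ≡ 1 (mod 241); multiply by 85: k ≡ 8415 (mod 241).
Smallest nonnegative: k = 8415 mod 241 = 221.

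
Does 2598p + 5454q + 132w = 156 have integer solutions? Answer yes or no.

gcd(5454, 2598) = 6.
gcd(6, 132) = 6.
6 divides 156, so integer solutions exist.

yes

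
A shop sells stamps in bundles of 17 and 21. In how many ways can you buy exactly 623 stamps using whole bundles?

Need nonnegative integers with 17j + 21k = 623.
gcd(17, 21) = 1, and 17·(5) + 21·(-4) = 1.
So (j₀, k₀) = (3115, -2492); general j = 3115 + 21t, k = -2492 - 17t.
j ≥ 0 ⇒ t ≥ -148; k ≥ 0 ⇒ t ≤ -147. That's 2 values of t.

2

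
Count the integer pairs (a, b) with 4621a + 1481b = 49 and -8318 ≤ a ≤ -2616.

4

gcd(4621, 1481) = 1.
By Bézout, 4621*(-208) + 1481*(649) = 1.
Particular solution: (175, -546).
General solution: a = 175 + 1481t, b = -546 - 4621t for integer t.
-8318 ≤ 175 + 1481t ≤ -2616 gives t ∈ [-5, -2], which is 4 values.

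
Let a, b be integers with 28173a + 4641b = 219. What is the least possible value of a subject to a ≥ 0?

gcd(28173, 4641):
  28173 = 6*4641 + 327
  4641 = 14*327 + 63
  327 = 5*63 + 12
  63 = 5*12 + 3
  12 = 4*3
so gcd(28173, 4641) = 3.
3 divides 219, so solutions exist.
Back-substitute for Bézout coefficients:
  3 = 63 - 5*12
  ... = 28173*(-369) + 4641*(2240)
Scale by 219/3 = 73: (a₀, b₀) = (-26937, 163520).
General solution: a = -26937 + 1547t, b = 163520 - 9391t for integer t.
a ≥ 0: smallest is -26937 mod 1547 = 909 (at t = 18), with b = -5518.

909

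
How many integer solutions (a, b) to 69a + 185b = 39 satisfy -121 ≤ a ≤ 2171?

13

gcd(185, 69) = 1  (185 = 2·69 + 47, 69 = 1·47 + 22, 47 = 2·22 + 3, 22 = 7·3 + 1, 3 = 3·1).
Back-substituting, 69·(59) + 185·(-22) = 1.
Scale by 39: particular solution (2301, -858); reduce a mod 185: (81, -30).
General solution: a = 81 + 185t, b = -30 - 69t for integer t.
-121 ≤ 81 + 185t ≤ 2171 gives t ∈ [-1, 11], which is 13 values.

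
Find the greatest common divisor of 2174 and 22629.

gcd(22629, 2174):
  22629 = 10*2174 + 889
  2174 = 2*889 + 396
  889 = 2*396 + 97
  396 = 4*97 + 8
  97 = 12*8 + 1
  8 = 8*1
so gcd(22629, 2174) = 1.

1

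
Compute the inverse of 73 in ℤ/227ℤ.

gcd(227, 73):
  227 = 3·73 + 8
  73 = 9·8 + 1
  8 = 8·1
so gcd(227, 73) = 1.
Back-substitute for Bézout coefficients:
  1 = 73 - 9·8
  ... = 73·(28) + 227·(-9)
So 73·28 ≡ 1 (mod 227), and 28 mod 227 = 28.

28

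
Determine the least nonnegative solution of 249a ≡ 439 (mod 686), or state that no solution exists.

269

gcd(686, 249) = 1  (686 = 2×249 + 188, 249 = 1×188 + 61, 188 = 3×61 + 5, 61 = 12×5 + 1, 5 = 5×1).
1 divides 439, so solutions exist.
Back-substituting, 249×(135) + 686×(-49) = 1.
So 249×(135) ≡ 1 (mod 686); multiply by 439: a ≡ 59265 (mod 686).
Smallest nonnegative: a = 59265 mod 686 = 269.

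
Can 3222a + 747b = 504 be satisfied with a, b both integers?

yes

gcd(3222, 747) = 9.
9 divides 504, so integer solutions exist.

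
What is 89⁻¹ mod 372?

209

gcd(372, 89):
  372 = 4×89 + 16
  89 = 5×16 + 9
  16 = 1×9 + 7
  9 = 1×7 + 2
  7 = 3×2 + 1
  2 = 2×1
so gcd(372, 89) = 1.
Back-substitute for Bézout coefficients:
  1 = 7 - 3×2
  ... = 89×(-163) + 372×(39)
So 89×-163 ≡ 1 (mod 372), and -163 mod 372 = 209.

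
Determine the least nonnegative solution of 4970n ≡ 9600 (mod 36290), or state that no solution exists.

gcd(36290, 4970) = 10.
10 divides 9600, so solutions exist.
By Bézout, 4970×(-1621) + 36290×(222) = 10.
So 4970×(-1621) ≡ 10 (mod 36290); multiply by 960: n ≡ -1556160 (mod 3629).
Smallest nonnegative: n = -1556160 mod 3629 = 681.

681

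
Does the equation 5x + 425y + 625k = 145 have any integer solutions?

gcd(425, 5) = 5  (425 = 85·5).
gcd(5, 625) = 5.
5 divides 145, so integer solutions exist.

yes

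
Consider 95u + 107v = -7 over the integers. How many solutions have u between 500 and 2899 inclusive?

gcd(107, 95) = 1.
By Bézout, 95*(-9) + 107*(8) = 1.
Particular solution: (63, -56).
General solution: u = 63 + 107t, v = -56 - 95t for integer t.
500 ≤ 63 + 107t ≤ 2899 gives t ∈ [5, 26], which is 22 values.

22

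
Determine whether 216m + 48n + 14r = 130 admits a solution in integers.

gcd(216, 48) = 24.
gcd(24, 14) = 2.
2 divides 130, so integer solutions exist.

yes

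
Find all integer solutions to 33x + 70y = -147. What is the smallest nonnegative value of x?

21

gcd(70, 33) = 1  (70 = 2*33 + 4, 33 = 8*4 + 1, 4 = 4*1).
1 divides -147, so solutions exist.
Back-substituting, 33*(17) + 70*(-8) = 1.
Scale by -147/1 = -147: (x₀, y₀) = (-2499, 1176).
General solution: x = -2499 + 70t, y = 1176 - 33t for integer t.
x ≥ 0: smallest is -2499 mod 70 = 21 (at t = 36), with y = -12.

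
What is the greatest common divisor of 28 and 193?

1

gcd(193, 28) = 1  (193 = 6×28 + 25, 28 = 1×25 + 3, 25 = 8×3 + 1, 3 = 3×1).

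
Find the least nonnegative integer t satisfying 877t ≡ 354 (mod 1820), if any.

gcd(1820, 877) = 1.
1 divides 354, so solutions exist.
By Bézout, 877*(193) + 1820*(-93) = 1.
So 877*(193) ≡ 1 (mod 1820); multiply by 354: t ≡ 68322 (mod 1820).
Smallest nonnegative: t = 68322 mod 1820 = 982.

982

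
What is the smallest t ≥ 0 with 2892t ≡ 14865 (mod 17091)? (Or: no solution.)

1193

gcd(17091, 2892) = 3  (17091 = 5·2892 + 2631, 2892 = 1·2631 + 261, 2631 = 10·261 + 21, 261 = 12·21 + 9, 21 = 2·9 + 3, 9 = 3·3).
3 divides 14865, so solutions exist.
Back-substituting, 2892·(-1637) + 17091·(277) = 3.
So 2892·(-1637) ≡ 3 (mod 17091); multiply by 4955: t ≡ -8111335 (mod 5697).
Smallest nonnegative: t = -8111335 mod 5697 = 1193.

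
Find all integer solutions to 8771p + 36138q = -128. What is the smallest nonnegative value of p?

gcd(36138, 8771):
  36138 = 4*8771 + 1054
  8771 = 8*1054 + 339
  1054 = 3*339 + 37
  339 = 9*37 + 6
  37 = 6*6 + 1
  6 = 6*1
so gcd(36138, 8771) = 1.
1 divides -128, so solutions exist.
Back-substitute for Bézout coefficients:
  1 = 37 - 6*6
  ... = 8771*(-5863) + 36138*(1423)
Scale by -128/1 = -128: (p₀, q₀) = (750464, -182144).
General solution: p = 750464 + 36138t, q = -182144 - 8771t for integer t.
p ≥ 0: smallest is 750464 mod 36138 = 27704 (at t = -20), with q = -6724.

27704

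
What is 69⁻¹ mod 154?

gcd(154, 69) = 1.
By Bézout, 69×(-29) + 154×(13) = 1.
So 69×-29 ≡ 1 (mod 154), and -29 mod 154 = 125.

125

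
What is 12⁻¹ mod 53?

gcd(53, 12):
  53 = 4*12 + 5
  12 = 2*5 + 2
  5 = 2*2 + 1
  2 = 2*1
so gcd(53, 12) = 1.
Back-substitute for Bézout coefficients:
  1 = 5 - 2*2
  ... = 12*(-22) + 53*(5)
So 12*-22 ≡ 1 (mod 53), and -22 mod 53 = 31.

31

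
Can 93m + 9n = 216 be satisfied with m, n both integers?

gcd(93, 9):
  93 = 10·9 + 3
  9 = 3·3
so gcd(93, 9) = 3.
3 divides 216, so integer solutions exist.

yes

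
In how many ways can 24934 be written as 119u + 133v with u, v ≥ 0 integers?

11

gcd(133, 119) = 7  (133 = 1·119 + 14, 119 = 8·14 + 7, 14 = 2·7).
Back-substituting, 119·(9) + 133·(-8) = 7.
Scale by 3562: one solution is (32058, -28496). Reduce u mod 19: (5, 183).
General: u = 5 + 19t, v = 183 - 17t.
u ≥ 0 ⇒ t ≥ 0; v ≥ 0 ⇒ t ≤ 10. So t ∈ [0, 10]: 11 solutions.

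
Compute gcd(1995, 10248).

21

gcd(10248, 1995) = 21  (10248 = 5·1995 + 273, 1995 = 7·273 + 84, 273 = 3·84 + 21, 84 = 4·21).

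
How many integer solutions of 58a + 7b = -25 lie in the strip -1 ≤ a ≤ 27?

4

gcd(58, 7) = 1  (58 = 8*7 + 2, 7 = 3*2 + 1, 2 = 2*1).
Back-substituting, 58*(-3) + 7*(25) = 1.
Scale by -25: particular solution (75, -625); reduce a mod 7: (5, -45).
General solution: a = 5 + 7t, b = -45 - 58t for integer t.
-1 ≤ 5 + 7t ≤ 27 gives t ∈ [0, 3], which is 4 values.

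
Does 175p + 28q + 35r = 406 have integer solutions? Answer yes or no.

yes

gcd(175, 28) = 7  (175 = 6·28 + 7, 28 = 4·7).
gcd(7, 35) = 7.
7 divides 406, so integer solutions exist.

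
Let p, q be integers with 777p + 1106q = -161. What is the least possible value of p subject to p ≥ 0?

61

gcd(1106, 777) = 7.
7 divides -161, so solutions exist.
By Bézout, 777*(-37) + 1106*(26) = 7.
Scale by -161/7 = -23: (p₀, q₀) = (851, -598).
General solution: p = 851 + 158t, q = -598 - 111t for integer t.
p ≥ 0: smallest is 851 mod 158 = 61 (at t = -5), with q = -43.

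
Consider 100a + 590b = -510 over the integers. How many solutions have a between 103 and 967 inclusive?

15

gcd(590, 100) = 10.
By Bézout, 100×(6) + 590×(-1) = 10.
Particular solution: (48, -9).
General solution: a = 48 + 59t, b = -9 - 10t for integer t.
103 ≤ 48 + 59t ≤ 967 gives t ∈ [1, 15], which is 15 values.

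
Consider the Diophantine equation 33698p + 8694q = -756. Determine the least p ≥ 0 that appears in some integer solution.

gcd(33698, 8694):
  33698 = 3·8694 + 7616
  8694 = 1·7616 + 1078
  7616 = 7·1078 + 70
  1078 = 15·70 + 28
  70 = 2·28 + 14
  28 = 2·14
so gcd(33698, 8694) = 14.
14 divides -756, so solutions exist.
Back-substitute for Bézout coefficients:
  14 = 70 - 2·28
  ... = 33698·(250) + 8694·(-969)
Scale by -756/14 = -54: (p₀, q₀) = (-13500, 52326).
General solution: p = -13500 + 621t, q = 52326 - 2407t for integer t.
p ≥ 0: smallest is -13500 mod 621 = 162 (at t = 22), with q = -628.

162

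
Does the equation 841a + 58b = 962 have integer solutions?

gcd(841, 58) = 29  (841 = 14·58 + 29, 58 = 2·29).
29 does not divide 962 (remainder 5), so no integer solutions.

no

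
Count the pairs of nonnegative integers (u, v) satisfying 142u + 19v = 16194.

gcd(142, 19) = 1  (142 = 7·19 + 9, 19 = 2·9 + 1, 9 = 9·1).
Back-substituting, 142·(-2) + 19·(15) = 1.
Scale by 16194: one solution is (-32388, 242910). Reduce u mod 19: (7, 800).
General: u = 7 + 19t, v = 800 - 142t.
u ≥ 0 ⇒ t ≥ 0; v ≥ 0 ⇒ t ≤ 5. So t ∈ [0, 5]: 6 solutions.

6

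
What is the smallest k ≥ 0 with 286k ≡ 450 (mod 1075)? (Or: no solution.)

gcd(1075, 286):
  1075 = 3×286 + 217
  286 = 1×217 + 69
  217 = 3×69 + 10
  69 = 6×10 + 9
  10 = 1×9 + 1
  9 = 9×1
so gcd(1075, 286) = 1.
1 divides 450, so solutions exist.
Back-substitute for Bézout coefficients:
  1 = 10 - 1×9
  ... = 286×(-109) + 1075×(29)
So 286×(-109) ≡ 1 (mod 1075); multiply by 450: k ≡ -49050 (mod 1075).
Smallest nonnegative: k = -49050 mod 1075 = 400.

400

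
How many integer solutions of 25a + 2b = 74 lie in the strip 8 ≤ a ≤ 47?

gcd(25, 2) = 1  (25 = 12*2 + 1, 2 = 2*1).
Back-substituting, 25*(1) + 2*(-12) = 1.
Scale by 74: particular solution (74, -888); reduce a mod 2: (0, 37).
General solution: a = 0 + 2t, b = 37 - 25t for integer t.
8 ≤ 0 + 2t ≤ 47 gives t ∈ [4, 23], which is 20 values.

20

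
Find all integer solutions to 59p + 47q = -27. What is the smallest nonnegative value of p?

33

gcd(59, 47) = 1  (59 = 1*47 + 12, 47 = 3*12 + 11, 12 = 1*11 + 1, 11 = 11*1).
1 divides -27, so solutions exist.
Back-substituting, 59*(4) + 47*(-5) = 1.
Scale by -27/1 = -27: (p₀, q₀) = (-108, 135).
General solution: p = -108 + 47t, q = 135 - 59t for integer t.
p ≥ 0: smallest is -108 mod 47 = 33 (at t = 3), with q = -42.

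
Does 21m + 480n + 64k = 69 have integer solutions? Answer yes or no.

gcd(480, 21) = 3  (480 = 22*21 + 18, 21 = 1*18 + 3, 18 = 6*3).
gcd(3, 64) = 1.
1 divides 69, so integer solutions exist.

yes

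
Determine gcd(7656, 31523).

gcd(31523, 7656):
  31523 = 4*7656 + 899
  7656 = 8*899 + 464
  899 = 1*464 + 435
  464 = 1*435 + 29
  435 = 15*29
so gcd(31523, 7656) = 29.

29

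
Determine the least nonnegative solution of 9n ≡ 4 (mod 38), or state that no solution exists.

gcd(38, 9) = 1  (38 = 4·9 + 2, 9 = 4·2 + 1, 2 = 2·1).
1 divides 4, so solutions exist.
Back-substituting, 9·(17) + 38·(-4) = 1.
So 9·(17) ≡ 1 (mod 38); multiply by 4: n ≡ 68 (mod 38).
Smallest nonnegative: n = 68 mod 38 = 30.

30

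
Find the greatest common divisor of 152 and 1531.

1

gcd(1531, 152):
  1531 = 10×152 + 11
  152 = 13×11 + 9
  11 = 1×9 + 2
  9 = 4×2 + 1
  2 = 2×1
so gcd(1531, 152) = 1.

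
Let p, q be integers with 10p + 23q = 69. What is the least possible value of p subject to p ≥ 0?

gcd(23, 10) = 1  (23 = 2×10 + 3, 10 = 3×3 + 1, 3 = 3×1).
1 divides 69, so solutions exist.
Back-substituting, 10×(7) + 23×(-3) = 1.
Scale by 69/1 = 69: (p₀, q₀) = (483, -207).
General solution: p = 483 + 23t, q = -207 - 10t for integer t.
p ≥ 0: smallest is 483 mod 23 = 0 (at t = -21), with q = 3.

0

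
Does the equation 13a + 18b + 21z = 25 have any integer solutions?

yes

gcd(18, 13) = 1.
gcd(1, 21) = 1.
1 divides 25, so integer solutions exist.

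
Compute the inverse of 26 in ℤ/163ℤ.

69

gcd(163, 26) = 1.
By Bézout, 26·(69) + 163·(-11) = 1.
So 26·69 ≡ 1 (mod 163), and 69 mod 163 = 69.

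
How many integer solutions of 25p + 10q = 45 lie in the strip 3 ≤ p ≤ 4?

gcd(25, 10) = 5.
By Bézout, 25·(1) + 10·(-2) = 5.
Particular solution: (1, 2).
General solution: p = 1 + 2t, q = 2 - 5t for integer t.
3 ≤ 1 + 2t ≤ 4 gives t ∈ [1, 1], which is 1 value.

1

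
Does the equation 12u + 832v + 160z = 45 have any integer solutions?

gcd(832, 12) = 4  (832 = 69*12 + 4, 12 = 3*4).
gcd(4, 160) = 4.
4 does not divide 45 (remainder 1), so no integer solutions.

no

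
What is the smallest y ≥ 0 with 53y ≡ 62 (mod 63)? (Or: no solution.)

19

gcd(63, 53):
  63 = 1×53 + 10
  53 = 5×10 + 3
  10 = 3×3 + 1
  3 = 3×1
so gcd(63, 53) = 1.
1 divides 62, so solutions exist.
Back-substitute for Bézout coefficients:
  1 = 10 - 3×3
  ... = 53×(-19) + 63×(16)
So 53×(-19) ≡ 1 (mod 63); multiply by 62: y ≡ -1178 (mod 63).
Smallest nonnegative: y = -1178 mod 63 = 19.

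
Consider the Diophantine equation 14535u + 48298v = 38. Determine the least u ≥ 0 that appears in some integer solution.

1060

gcd(48298, 14535):
  48298 = 3*14535 + 4693
  14535 = 3*4693 + 456
  4693 = 10*456 + 133
  456 = 3*133 + 57
  133 = 2*57 + 19
  57 = 3*19
so gcd(48298, 14535) = 19.
19 divides 38, so solutions exist.
Back-substitute for Bézout coefficients:
  19 = 133 - 2*57
  ... = 14535*(-741) + 48298*(223)
Scale by 38/19 = 2: (u₀, v₀) = (-1482, 446).
General solution: u = -1482 + 2542t, v = 446 - 765t for integer t.
u ≥ 0: smallest is -1482 mod 2542 = 1060 (at t = 1), with v = -319.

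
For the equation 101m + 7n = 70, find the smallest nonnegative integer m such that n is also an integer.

0

gcd(101, 7) = 1.
1 divides 70, so solutions exist.
By Bézout, 101×(-2) + 7×(29) = 1.
Scale by 70/1 = 70: (m₀, n₀) = (-140, 2030).
General solution: m = -140 + 7t, n = 2030 - 101t for integer t.
m ≥ 0: smallest is -140 mod 7 = 0 (at t = 20), with n = 10.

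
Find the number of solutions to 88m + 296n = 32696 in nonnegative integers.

10

gcd(296, 88) = 8  (296 = 3·88 + 32, 88 = 2·32 + 24, 32 = 1·24 + 8, 24 = 3·8).
Back-substituting, 88·(-10) + 296·(3) = 8.
Scale by 4087: one solution is (-40870, 12261). Reduce m mod 37: (15, 106).
General: m = 15 + 37t, n = 106 - 11t.
m ≥ 0 ⇒ t ≥ 0; n ≥ 0 ⇒ t ≤ 9. So t ∈ [0, 9]: 10 solutions.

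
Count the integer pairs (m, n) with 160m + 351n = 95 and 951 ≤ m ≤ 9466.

gcd(351, 160):
  351 = 2×160 + 31
  160 = 5×31 + 5
  31 = 6×5 + 1
  5 = 5×1
so gcd(351, 160) = 1.
Back-substitute for Bézout coefficients:
  1 = 31 - 6×5
  ... = 160×(-68) + 351×(31)
Scale by 95: particular solution (-6460, 2945); reduce m mod 351: (209, -95).
General solution: m = 209 + 351t, n = -95 - 160t for integer t.
951 ≤ 209 + 351t ≤ 9466 gives t ∈ [3, 26], which is 24 values.

24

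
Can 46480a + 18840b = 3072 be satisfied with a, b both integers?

no

gcd(46480, 18840) = 40  (46480 = 2*18840 + 8800, 18840 = 2*8800 + 1240, 8800 = 7*1240 + 120, 1240 = 10*120 + 40, 120 = 3*40).
40 does not divide 3072 (remainder 32), so no integer solutions.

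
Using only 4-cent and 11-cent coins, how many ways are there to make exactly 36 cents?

1

Need nonnegative integers with 4j + 11k = 36.
gcd(4, 11) = 1, and 4·(3) + 11·(-1) = 1.
So (j₀, k₀) = (108, -36); general j = 108 + 11t, k = -36 - 4t.
j ≥ 0 ⇒ t ≥ -9; k ≥ 0 ⇒ t ≤ -9. That's 1 value of t.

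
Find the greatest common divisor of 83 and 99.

gcd(99, 83):
  99 = 1*83 + 16
  83 = 5*16 + 3
  16 = 5*3 + 1
  3 = 3*1
so gcd(99, 83) = 1.

1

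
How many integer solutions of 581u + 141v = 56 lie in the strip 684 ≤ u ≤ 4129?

25

gcd(581, 141):
  581 = 4×141 + 17
  141 = 8×17 + 5
  17 = 3×5 + 2
  5 = 2×2 + 1
  2 = 2×1
so gcd(581, 141) = 1.
Back-substitute for Bézout coefficients:
  1 = 5 - 2×2
  ... = 581×(-58) + 141×(239)
Scale by 56: particular solution (-3248, 13384); reduce u mod 141: (136, -560).
General solution: u = 136 + 141t, v = -560 - 581t for integer t.
684 ≤ 136 + 141t ≤ 4129 gives t ∈ [4, 28], which is 25 values.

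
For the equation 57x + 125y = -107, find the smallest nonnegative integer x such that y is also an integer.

gcd(125, 57):
  125 = 2*57 + 11
  57 = 5*11 + 2
  11 = 5*2 + 1
  2 = 2*1
so gcd(125, 57) = 1.
1 divides -107, so solutions exist.
Back-substitute for Bézout coefficients:
  1 = 11 - 5*2
  ... = 57*(-57) + 125*(26)
Scale by -107/1 = -107: (x₀, y₀) = (6099, -2782).
General solution: x = 6099 + 125t, y = -2782 - 57t for integer t.
x ≥ 0: smallest is 6099 mod 125 = 99 (at t = -48), with y = -46.

99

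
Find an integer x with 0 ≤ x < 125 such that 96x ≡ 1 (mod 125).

gcd(125, 96) = 1  (125 = 1·96 + 29, 96 = 3·29 + 9, 29 = 3·9 + 2, 9 = 4·2 + 1, 2 = 2·1).
Back-substituting, 96·(56) + 125·(-43) = 1.
So 96·56 ≡ 1 (mod 125), and 56 mod 125 = 56.

56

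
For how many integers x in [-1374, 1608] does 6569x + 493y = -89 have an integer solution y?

gcd(6569, 493) = 1.
By Bézout, 6569×(-114) + 493×(1519) = 1.
Particular solution: (286, -3811).
General solution: x = 286 + 493t, y = -3811 - 6569t for integer t.
-1374 ≤ 286 + 493t ≤ 1608 gives t ∈ [-3, 2], which is 6 values.

6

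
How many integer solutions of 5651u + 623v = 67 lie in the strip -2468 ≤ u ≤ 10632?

gcd(5651, 623) = 1.
By Bézout, 5651·(-269) + 623·(2440) = 1.
Particular solution: (44, -399).
General solution: u = 44 + 623t, v = -399 - 5651t for integer t.
-2468 ≤ 44 + 623t ≤ 10632 gives t ∈ [-4, 16], which is 21 values.

21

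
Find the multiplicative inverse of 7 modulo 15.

13

gcd(15, 7):
  15 = 2*7 + 1
  7 = 7*1
so gcd(15, 7) = 1.
Back-substitute for Bézout coefficients:
  1 = 15 - 2*7
  ... = 7*(-2) + 15*(1)
So 7*-2 ≡ 1 (mod 15), and -2 mod 15 = 13.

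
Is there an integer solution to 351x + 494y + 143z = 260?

yes

gcd(494, 351) = 13  (494 = 1×351 + 143, 351 = 2×143 + 65, 143 = 2×65 + 13, 65 = 5×13).
gcd(13, 143) = 13.
13 divides 260, so integer solutions exist.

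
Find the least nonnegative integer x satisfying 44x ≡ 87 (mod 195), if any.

gcd(195, 44):
  195 = 4·44 + 19
  44 = 2·19 + 6
  19 = 3·6 + 1
  6 = 6·1
so gcd(195, 44) = 1.
1 divides 87, so solutions exist.
Back-substitute for Bézout coefficients:
  1 = 19 - 3·6
  ... = 44·(-31) + 195·(7)
So 44·(-31) ≡ 1 (mod 195); multiply by 87: x ≡ -2697 (mod 195).
Smallest nonnegative: x = -2697 mod 195 = 33.

33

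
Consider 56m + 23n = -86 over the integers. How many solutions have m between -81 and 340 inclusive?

18

gcd(56, 23) = 1  (56 = 2*23 + 10, 23 = 2*10 + 3, 10 = 3*3 + 1, 3 = 3*1).
Back-substituting, 56*(7) + 23*(-17) = 1.
Scale by -86: particular solution (-602, 1462); reduce m mod 23: (19, -50).
General solution: m = 19 + 23t, n = -50 - 56t for integer t.
-81 ≤ 19 + 23t ≤ 340 gives t ∈ [-4, 13], which is 18 values.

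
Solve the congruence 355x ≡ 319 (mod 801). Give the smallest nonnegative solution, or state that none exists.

37

gcd(801, 355):
  801 = 2·355 + 91
  355 = 3·91 + 82
  91 = 1·82 + 9
  82 = 9·9 + 1
  9 = 9·1
so gcd(801, 355) = 1.
1 divides 319, so solutions exist.
Back-substitute for Bézout coefficients:
  1 = 82 - 9·9
  ... = 355·(88) + 801·(-39)
So 355·(88) ≡ 1 (mod 801); multiply by 319: x ≡ 28072 (mod 801).
Smallest nonnegative: x = 28072 mod 801 = 37.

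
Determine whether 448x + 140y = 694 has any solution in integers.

gcd(448, 140):
  448 = 3·140 + 28
  140 = 5·28
so gcd(448, 140) = 28.
28 does not divide 694 (remainder 22), so no integer solutions.

no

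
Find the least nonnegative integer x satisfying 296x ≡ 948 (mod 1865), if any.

1843

gcd(1865, 296):
  1865 = 6·296 + 89
  296 = 3·89 + 29
  89 = 3·29 + 2
  29 = 14·2 + 1
  2 = 2·1
so gcd(1865, 296) = 1.
1 divides 948, so solutions exist.
Back-substitute for Bézout coefficients:
  1 = 29 - 14·2
  ... = 296·(901) + 1865·(-143)
So 296·(901) ≡ 1 (mod 1865); multiply by 948: x ≡ 854148 (mod 1865).
Smallest nonnegative: x = 854148 mod 1865 = 1843.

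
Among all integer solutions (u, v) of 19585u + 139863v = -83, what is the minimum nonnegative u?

gcd(139863, 19585):
  139863 = 7*19585 + 2768
  19585 = 7*2768 + 209
  2768 = 13*209 + 51
  209 = 4*51 + 5
  51 = 10*5 + 1
  5 = 5*1
so gcd(139863, 19585) = 1.
1 divides -83, so solutions exist.
Back-substitute for Bézout coefficients:
  1 = 51 - 10*5
  ... = 19585*(-27437) + 139863*(3842)
Scale by -83/1 = -83: (u₀, v₀) = (2277271, -318886).
General solution: u = 2277271 + 139863t, v = -318886 - 19585t for integer t.
u ≥ 0: smallest is 2277271 mod 139863 = 39463 (at t = -16), with v = -5526.

39463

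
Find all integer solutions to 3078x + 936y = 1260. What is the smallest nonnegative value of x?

gcd(3078, 936):
  3078 = 3·936 + 270
  936 = 3·270 + 126
  270 = 2·126 + 18
  126 = 7·18
so gcd(3078, 936) = 18.
18 divides 1260, so solutions exist.
Back-substitute for Bézout coefficients:
  18 = 270 - 2·126
  ... = 3078·(7) + 936·(-23)
Scale by 1260/18 = 70: (x₀, y₀) = (490, -1610).
General solution: x = 490 + 52t, y = -1610 - 171t for integer t.
x ≥ 0: smallest is 490 mod 52 = 22 (at t = -9), with y = -71.

22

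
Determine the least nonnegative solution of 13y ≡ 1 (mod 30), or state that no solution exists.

gcd(30, 13) = 1.
1 divides 1, so solutions exist.
By Bézout, 13×(7) + 30×(-3) = 1.
So 13×(7) ≡ 1 (mod 30); multiply by 1: y ≡ 7 (mod 30).
Smallest nonnegative: y = 7 mod 30 = 7.

7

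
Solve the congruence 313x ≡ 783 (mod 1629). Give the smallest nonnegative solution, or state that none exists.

gcd(1629, 313):
  1629 = 5·313 + 64
  313 = 4·64 + 57
  64 = 1·57 + 7
  57 = 8·7 + 1
  7 = 7·1
so gcd(1629, 313) = 1.
1 divides 783, so solutions exist.
Back-substitute for Bézout coefficients:
  1 = 57 - 8·7
  ... = 313·(229) + 1629·(-44)
So 313·(229) ≡ 1 (mod 1629); multiply by 783: x ≡ 179307 (mod 1629).
Smallest nonnegative: x = 179307 mod 1629 = 117.

117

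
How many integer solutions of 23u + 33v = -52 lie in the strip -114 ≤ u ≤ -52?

gcd(33, 23) = 1  (33 = 1*23 + 10, 23 = 2*10 + 3, 10 = 3*3 + 1, 3 = 3*1).
Back-substituting, 23*(-10) + 33*(7) = 1.
Scale by -52: particular solution (520, -364); reduce u mod 33: (25, -19).
General solution: u = 25 + 33t, v = -19 - 23t for integer t.
-114 ≤ 25 + 33t ≤ -52 gives t ∈ [-4, -3], which is 2 values.

2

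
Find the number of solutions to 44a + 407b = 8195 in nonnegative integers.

5

gcd(407, 44):
  407 = 9*44 + 11
  44 = 4*11
so gcd(407, 44) = 11.
Back-substitute for Bézout coefficients:
  11 = 407 - 9*44
  ... = 44*(-9) + 407*(1)
Scale by 745: one solution is (-6705, 745). Reduce a mod 37: (29, 17).
General: a = 29 + 37t, b = 17 - 4t.
a ≥ 0 ⇒ t ≥ 0; b ≥ 0 ⇒ t ≤ 4. So t ∈ [0, 4]: 5 solutions.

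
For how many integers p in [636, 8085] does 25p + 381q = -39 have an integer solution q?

20

gcd(381, 25) = 1.
By Bézout, 25·(61) + 381·(-4) = 1.
Particular solution: (288, -19).
General solution: p = 288 + 381t, q = -19 - 25t for integer t.
636 ≤ 288 + 381t ≤ 8085 gives t ∈ [1, 20], which is 20 values.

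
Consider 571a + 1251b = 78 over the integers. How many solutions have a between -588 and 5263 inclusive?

gcd(1251, 571):
  1251 = 2*571 + 109
  571 = 5*109 + 26
  109 = 4*26 + 5
  26 = 5*5 + 1
  5 = 5*1
so gcd(1251, 571) = 1.
Back-substitute for Bézout coefficients:
  1 = 26 - 5*5
  ... = 571*(241) + 1251*(-110)
Scale by 78: particular solution (18798, -8580); reduce a mod 1251: (33, -15).
General solution: a = 33 + 1251t, b = -15 - 571t for integer t.
-588 ≤ 33 + 1251t ≤ 5263 gives t ∈ [0, 4], which is 5 values.

5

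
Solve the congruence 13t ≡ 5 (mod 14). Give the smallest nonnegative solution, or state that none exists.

gcd(14, 13):
  14 = 1×13 + 1
  13 = 13×1
so gcd(14, 13) = 1.
1 divides 5, so solutions exist.
Back-substitute for Bézout coefficients:
  1 = 14 - 1×13
  ... = 13×(-1) + 14×(1)
So 13×(-1) ≡ 1 (mod 14); multiply by 5: t ≡ -5 (mod 14).
Smallest nonnegative: t = -5 mod 14 = 9.

9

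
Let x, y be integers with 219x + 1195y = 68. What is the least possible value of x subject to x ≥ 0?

857

gcd(1195, 219):
  1195 = 5×219 + 100
  219 = 2×100 + 19
  100 = 5×19 + 5
  19 = 3×5 + 4
  5 = 1×4 + 1
  4 = 4×1
so gcd(1195, 219) = 1.
1 divides 68, so solutions exist.
Back-substitute for Bézout coefficients:
  1 = 5 - 1×4
  ... = 219×(-251) + 1195×(46)
Scale by 68/1 = 68: (x₀, y₀) = (-17068, 3128).
General solution: x = -17068 + 1195t, y = 3128 - 219t for integer t.
x ≥ 0: smallest is -17068 mod 1195 = 857 (at t = 15), with y = -157.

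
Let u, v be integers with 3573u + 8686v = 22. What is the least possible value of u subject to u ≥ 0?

5832

gcd(8686, 3573):
  8686 = 2×3573 + 1540
  3573 = 2×1540 + 493
  1540 = 3×493 + 61
  493 = 8×61 + 5
  61 = 12×5 + 1
  5 = 5×1
so gcd(8686, 3573) = 1.
1 divides 22, so solutions exist.
Back-substitute for Bézout coefficients:
  1 = 61 - 12×5
  ... = 3573×(-1709) + 8686×(703)
Scale by 22/1 = 22: (u₀, v₀) = (-37598, 15466).
General solution: u = -37598 + 8686t, v = 15466 - 3573t for integer t.
u ≥ 0: smallest is -37598 mod 8686 = 5832 (at t = 5), with v = -2399.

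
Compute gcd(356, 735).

1

gcd(735, 356):
  735 = 2·356 + 23
  356 = 15·23 + 11
  23 = 2·11 + 1
  11 = 11·1
so gcd(735, 356) = 1.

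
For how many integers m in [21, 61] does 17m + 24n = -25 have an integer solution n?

2

gcd(24, 17):
  24 = 1*17 + 7
  17 = 2*7 + 3
  7 = 2*3 + 1
  3 = 3*1
so gcd(24, 17) = 1.
Back-substitute for Bézout coefficients:
  1 = 7 - 2*3
  ... = 17*(-7) + 24*(5)
Scale by -25: particular solution (175, -125); reduce m mod 24: (7, -6).
General solution: m = 7 + 24t, n = -6 - 17t for integer t.
21 ≤ 7 + 24t ≤ 61 gives t ∈ [1, 2], which is 2 values.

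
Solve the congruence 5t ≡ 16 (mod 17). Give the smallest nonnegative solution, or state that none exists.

gcd(17, 5) = 1  (17 = 3×5 + 2, 5 = 2×2 + 1, 2 = 2×1).
1 divides 16, so solutions exist.
Back-substituting, 5×(7) + 17×(-2) = 1.
So 5×(7) ≡ 1 (mod 17); multiply by 16: t ≡ 112 (mod 17).
Smallest nonnegative: t = 112 mod 17 = 10.

10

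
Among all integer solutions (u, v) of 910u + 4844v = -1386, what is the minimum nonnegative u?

73

gcd(4844, 910) = 14  (4844 = 5×910 + 294, 910 = 3×294 + 28, 294 = 10×28 + 14, 28 = 2×14).
14 divides -1386, so solutions exist.
Back-substituting, 910×(-165) + 4844×(31) = 14.
Scale by -1386/14 = -99: (u₀, v₀) = (16335, -3069).
General solution: u = 16335 + 346t, v = -3069 - 65t for integer t.
u ≥ 0: smallest is 16335 mod 346 = 73 (at t = -47), with v = -14.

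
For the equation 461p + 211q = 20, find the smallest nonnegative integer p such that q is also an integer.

152

gcd(461, 211) = 1.
1 divides 20, so solutions exist.
By Bézout, 461×(92) + 211×(-201) = 1.
Scale by 20/1 = 20: (p₀, q₀) = (1840, -4020).
General solution: p = 1840 + 211t, q = -4020 - 461t for integer t.
p ≥ 0: smallest is 1840 mod 211 = 152 (at t = -8), with q = -332.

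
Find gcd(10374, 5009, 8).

gcd(10374, 5009) = 1  (10374 = 2·5009 + 356, 5009 = 14·356 + 25, 356 = 14·25 + 6, 25 = 4·6 + 1, 6 = 6·1).
gcd(1, 8) = 1.

1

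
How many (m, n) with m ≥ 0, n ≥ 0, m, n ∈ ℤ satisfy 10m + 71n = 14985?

21

gcd(71, 10) = 1.
By Bézout, 10·(-7) + 71·(1) = 1.
One solution: (43, 205).
General: m = 43 + 71t, n = 205 - 10t.
m ≥ 0 ⇒ t ≥ 0; n ≥ 0 ⇒ t ≤ 20. So t ∈ [0, 20]: 21 solutions.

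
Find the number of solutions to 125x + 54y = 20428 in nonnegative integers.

3

gcd(125, 54):
  125 = 2*54 + 17
  54 = 3*17 + 3
  17 = 5*3 + 2
  3 = 1*2 + 1
  2 = 2*1
so gcd(125, 54) = 1.
Back-substitute for Bézout coefficients:
  1 = 3 - 1*2
  ... = 125*(-19) + 54*(44)
Scale by 20428: one solution is (-388132, 898832). Reduce x mod 54: (20, 332).
General: x = 20 + 54t, y = 332 - 125t.
x ≥ 0 ⇒ t ≥ 0; y ≥ 0 ⇒ t ≤ 2. So t ∈ [0, 2]: 3 solutions.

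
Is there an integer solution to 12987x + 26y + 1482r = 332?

no

gcd(12987, 26) = 13.
gcd(13, 1482) = 13.
13 does not divide 332 (remainder 7), so no integer solutions.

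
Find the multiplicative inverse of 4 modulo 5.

gcd(5, 4) = 1  (5 = 1×4 + 1, 4 = 4×1).
Back-substituting, 4×(-1) + 5×(1) = 1.
So 4×-1 ≡ 1 (mod 5), and -1 mod 5 = 4.

4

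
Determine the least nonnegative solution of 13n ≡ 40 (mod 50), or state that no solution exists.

gcd(50, 13):
  50 = 3·13 + 11
  13 = 1·11 + 2
  11 = 5·2 + 1
  2 = 2·1
so gcd(50, 13) = 1.
1 divides 40, so solutions exist.
Back-substitute for Bézout coefficients:
  1 = 11 - 5·2
  ... = 13·(-23) + 50·(6)
So 13·(-23) ≡ 1 (mod 50); multiply by 40: n ≡ -920 (mod 50).
Smallest nonnegative: n = -920 mod 50 = 30.

30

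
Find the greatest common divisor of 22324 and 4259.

gcd(22324, 4259) = 1  (22324 = 5·4259 + 1029, 4259 = 4·1029 + 143, 1029 = 7·143 + 28, 143 = 5·28 + 3, 28 = 9·3 + 1, 3 = 3·1).

1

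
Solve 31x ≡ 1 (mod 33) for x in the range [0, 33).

16

gcd(33, 31) = 1.
By Bézout, 31·(16) + 33·(-15) = 1.
So 31·16 ≡ 1 (mod 33), and 16 mod 33 = 16.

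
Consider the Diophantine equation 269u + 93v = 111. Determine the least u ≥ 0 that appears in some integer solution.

gcd(269, 93):
  269 = 2*93 + 83
  93 = 1*83 + 10
  83 = 8*10 + 3
  10 = 3*3 + 1
  3 = 3*1
so gcd(269, 93) = 1.
1 divides 111, so solutions exist.
Back-substitute for Bézout coefficients:
  1 = 10 - 3*3
  ... = 269*(-28) + 93*(81)
Scale by 111/1 = 111: (u₀, v₀) = (-3108, 8991).
General solution: u = -3108 + 93t, v = 8991 - 269t for integer t.
u ≥ 0: smallest is -3108 mod 93 = 54 (at t = 34), with v = -155.

54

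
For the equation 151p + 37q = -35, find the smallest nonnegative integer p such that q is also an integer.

gcd(151, 37):
  151 = 4*37 + 3
  37 = 12*3 + 1
  3 = 3*1
so gcd(151, 37) = 1.
1 divides -35, so solutions exist.
Back-substitute for Bézout coefficients:
  1 = 37 - 12*3
  ... = 151*(-12) + 37*(49)
Scale by -35/1 = -35: (p₀, q₀) = (420, -1715).
General solution: p = 420 + 37t, q = -1715 - 151t for integer t.
p ≥ 0: smallest is 420 mod 37 = 13 (at t = -11), with q = -54.

13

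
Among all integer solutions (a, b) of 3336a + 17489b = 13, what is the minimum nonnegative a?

gcd(17489, 3336) = 1.
1 divides 13, so solutions exist.
By Bézout, 3336·(1924) + 17489·(-367) = 1.
Scale by 13/1 = 13: (a₀, b₀) = (25012, -4771).
General solution: a = 25012 + 17489t, b = -4771 - 3336t for integer t.
a ≥ 0: smallest is 25012 mod 17489 = 7523 (at t = -1), with b = -1435.

7523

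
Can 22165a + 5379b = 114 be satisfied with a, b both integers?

no

gcd(22165, 5379) = 11.
11 does not divide 114 (remainder 4), so no integer solutions.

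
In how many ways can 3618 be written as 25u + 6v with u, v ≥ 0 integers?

25

gcd(25, 6) = 1  (25 = 4·6 + 1, 6 = 6·1).
Back-substituting, 25·(1) + 6·(-4) = 1.
Scale by 3618: one solution is (3618, -14472). Reduce u mod 6: (0, 603).
General: u = 0 + 6t, v = 603 - 25t.
u ≥ 0 ⇒ t ≥ 0; v ≥ 0 ⇒ t ≤ 24. So t ∈ [0, 24]: 25 solutions.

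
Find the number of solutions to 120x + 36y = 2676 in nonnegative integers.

8

gcd(120, 36) = 12.
By Bézout, 120·(1) + 36·(-3) = 12.
One solution: (1, 71).
General: x = 1 + 3t, y = 71 - 10t.
x ≥ 0 ⇒ t ≥ 0; y ≥ 0 ⇒ t ≤ 7. So t ∈ [0, 7]: 8 solutions.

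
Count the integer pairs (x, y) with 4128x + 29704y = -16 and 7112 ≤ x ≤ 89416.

gcd(29704, 4128) = 8  (29704 = 7*4128 + 808, 4128 = 5*808 + 88, 808 = 9*88 + 16, 88 = 5*16 + 8, 16 = 2*8).
Back-substituting, 4128*(1691) + 29704*(-235) = 8.
Scale by -2: particular solution (-3382, 470); reduce x mod 3713: (331, -46).
General solution: x = 331 + 3713t, y = -46 - 516t for integer t.
7112 ≤ 331 + 3713t ≤ 89416 gives t ∈ [2, 23], which is 22 values.

22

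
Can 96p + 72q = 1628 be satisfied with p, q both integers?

no

gcd(96, 72) = 24  (96 = 1*72 + 24, 72 = 3*24).
24 does not divide 1628 (remainder 20), so no integer solutions.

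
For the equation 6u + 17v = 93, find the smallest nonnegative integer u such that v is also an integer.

gcd(17, 6):
  17 = 2×6 + 5
  6 = 1×5 + 1
  5 = 5×1
so gcd(17, 6) = 1.
1 divides 93, so solutions exist.
Back-substitute for Bézout coefficients:
  1 = 6 - 1×5
  ... = 6×(3) + 17×(-1)
Scale by 93/1 = 93: (u₀, v₀) = (279, -93).
General solution: u = 279 + 17t, v = -93 - 6t for integer t.
u ≥ 0: smallest is 279 mod 17 = 7 (at t = -16), with v = 3.

7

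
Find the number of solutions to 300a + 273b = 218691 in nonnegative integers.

gcd(300, 273) = 3.
By Bézout, 300*(-10) + 273*(11) = 3.
One solution: (31, 767).
General: a = 31 + 91t, b = 767 - 100t.
a ≥ 0 ⇒ t ≥ 0; b ≥ 0 ⇒ t ≤ 7. So t ∈ [0, 7]: 8 solutions.

8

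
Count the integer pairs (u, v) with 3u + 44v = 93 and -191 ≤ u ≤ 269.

gcd(44, 3) = 1  (44 = 14×3 + 2, 3 = 1×2 + 1, 2 = 2×1).
Back-substituting, 3×(15) + 44×(-1) = 1.
Scale by 93: particular solution (1395, -93); reduce u mod 44: (31, 0).
General solution: u = 31 + 44t, v = 0 - 3t for integer t.
-191 ≤ 31 + 44t ≤ 269 gives t ∈ [-5, 5], which is 11 values.

11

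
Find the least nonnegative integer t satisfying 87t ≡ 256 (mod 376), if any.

gcd(376, 87):
  376 = 4*87 + 28
  87 = 3*28 + 3
  28 = 9*3 + 1
  3 = 3*1
so gcd(376, 87) = 1.
1 divides 256, so solutions exist.
Back-substitute for Bézout coefficients:
  1 = 28 - 9*3
  ... = 87*(-121) + 376*(28)
So 87*(-121) ≡ 1 (mod 376); multiply by 256: t ≡ -30976 (mod 376).
Smallest nonnegative: t = -30976 mod 376 = 232.

232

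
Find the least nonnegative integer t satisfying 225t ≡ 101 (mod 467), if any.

98

gcd(467, 225) = 1  (467 = 2*225 + 17, 225 = 13*17 + 4, 17 = 4*4 + 1, 4 = 4*1).
1 divides 101, so solutions exist.
Back-substituting, 225*(-110) + 467*(53) = 1.
So 225*(-110) ≡ 1 (mod 467); multiply by 101: t ≡ -11110 (mod 467).
Smallest nonnegative: t = -11110 mod 467 = 98.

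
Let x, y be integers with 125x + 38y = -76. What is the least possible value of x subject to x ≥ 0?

0

gcd(125, 38):
  125 = 3×38 + 11
  38 = 3×11 + 5
  11 = 2×5 + 1
  5 = 5×1
so gcd(125, 38) = 1.
1 divides -76, so solutions exist.
Back-substitute for Bézout coefficients:
  1 = 11 - 2×5
  ... = 125×(7) + 38×(-23)
Scale by -76/1 = -76: (x₀, y₀) = (-532, 1748).
General solution: x = -532 + 38t, y = 1748 - 125t for integer t.
x ≥ 0: smallest is -532 mod 38 = 0 (at t = 14), with y = -2.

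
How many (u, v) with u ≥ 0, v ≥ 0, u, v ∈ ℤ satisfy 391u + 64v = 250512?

10

gcd(391, 64):
  391 = 6·64 + 7
  64 = 9·7 + 1
  7 = 7·1
so gcd(391, 64) = 1.
Back-substitute for Bézout coefficients:
  1 = 64 - 9·7
  ... = 391·(-9) + 64·(55)
Scale by 250512: one solution is (-2254608, 13778160). Reduce u mod 64: (48, 3621).
General: u = 48 + 64t, v = 3621 - 391t.
u ≥ 0 ⇒ t ≥ 0; v ≥ 0 ⇒ t ≤ 9. So t ∈ [0, 9]: 10 solutions.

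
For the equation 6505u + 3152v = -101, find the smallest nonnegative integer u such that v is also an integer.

gcd(6505, 3152) = 1.
1 divides -101, so solutions exist.
By Bézout, 6505×(345) + 3152×(-712) = 1.
Scale by -101/1 = -101: (u₀, v₀) = (-34845, 71912).
General solution: u = -34845 + 3152t, v = 71912 - 6505t for integer t.
u ≥ 0: smallest is -34845 mod 3152 = 2979 (at t = 12), with v = -6148.

2979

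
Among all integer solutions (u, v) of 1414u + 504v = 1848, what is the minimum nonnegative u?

gcd(1414, 504):
  1414 = 2·504 + 406
  504 = 1·406 + 98
  406 = 4·98 + 14
  98 = 7·14
so gcd(1414, 504) = 14.
14 divides 1848, so solutions exist.
Back-substitute for Bézout coefficients:
  14 = 406 - 4·98
  ... = 1414·(5) + 504·(-14)
Scale by 1848/14 = 132: (u₀, v₀) = (660, -1848).
General solution: u = 660 + 36t, v = -1848 - 101t for integer t.
u ≥ 0: smallest is 660 mod 36 = 12 (at t = -18), with v = -30.

12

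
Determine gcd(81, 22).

gcd(81, 22) = 1  (81 = 3*22 + 15, 22 = 1*15 + 7, 15 = 2*7 + 1, 7 = 7*1).

1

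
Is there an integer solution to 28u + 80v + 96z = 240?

yes

gcd(80, 28) = 4.
gcd(4, 96) = 4.
4 divides 240, so integer solutions exist.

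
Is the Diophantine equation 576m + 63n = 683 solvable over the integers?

gcd(576, 63) = 9  (576 = 9·63 + 9, 63 = 7·9).
9 does not divide 683 (remainder 8), so no integer solutions.

no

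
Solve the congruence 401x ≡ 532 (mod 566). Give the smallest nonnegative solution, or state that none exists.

158

gcd(566, 401):
  566 = 1·401 + 165
  401 = 2·165 + 71
  165 = 2·71 + 23
  71 = 3·23 + 2
  23 = 11·2 + 1
  2 = 2·1
so gcd(566, 401) = 1.
1 divides 532, so solutions exist.
Back-substitute for Bézout coefficients:
  1 = 23 - 11·2
  ... = 401·(-271) + 566·(192)
So 401·(-271) ≡ 1 (mod 566); multiply by 532: x ≡ -144172 (mod 566).
Smallest nonnegative: x = -144172 mod 566 = 158.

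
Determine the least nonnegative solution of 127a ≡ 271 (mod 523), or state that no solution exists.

381

gcd(523, 127) = 1.
1 divides 271, so solutions exist.
By Bézout, 127×(-70) + 523×(17) = 1.
So 127×(-70) ≡ 1 (mod 523); multiply by 271: a ≡ -18970 (mod 523).
Smallest nonnegative: a = -18970 mod 523 = 381.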